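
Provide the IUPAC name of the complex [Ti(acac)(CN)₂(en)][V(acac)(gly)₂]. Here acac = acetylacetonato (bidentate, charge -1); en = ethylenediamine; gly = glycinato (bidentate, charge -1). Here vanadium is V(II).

Both ions are complex: the cation is named first with the plain metal name, the anion second with the -ate form; each ion's ligands are alphabetised independently.
V is given as +2; the anion's ligand charges sum to -3, so the complex anion is 1−.
A 1:1 salt means the cation carries the equal and opposite charge, 1+.
Cation: ligand charges sum to -3; for the ion to be 1+, Ti = +4.

(acetylacetonato)dicyano(ethylenediamine)titanium(IV) (acetylacetonato)bis(glycinato)vanadate(II)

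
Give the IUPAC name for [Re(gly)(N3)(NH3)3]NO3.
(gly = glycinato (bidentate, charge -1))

triammineazido(glycinato)rhenium(III) nitrate

The 1 nitrate counter-ion carries a total charge of -1, so each complex ion is 1+.
Ligand charges: 3×ammine (neutral), 1×azido (-1 each), 1×glycinato (-1 each); total -2. So Re + (-2) = 1+, giving Re = +3.
Ligands are named alphabetically: ammine before azido before glycinato.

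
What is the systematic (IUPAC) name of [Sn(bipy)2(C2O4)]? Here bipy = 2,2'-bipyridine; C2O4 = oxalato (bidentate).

bis(2,2'-bipyridine)oxalatotin(II)

There is no counter-ion, so the complex is neutral overall.
Ligand charges: 2×2,2'-bipyridine (neutral), 1×oxalato (-2 each); total -2. So Sn + (-2) = 0, giving Sn = +2.
Ligands are named alphabetically: bipyridine before oxalato.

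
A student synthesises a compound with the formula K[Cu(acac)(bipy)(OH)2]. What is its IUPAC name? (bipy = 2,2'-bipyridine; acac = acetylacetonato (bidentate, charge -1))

potassium (acetylacetonato)(2,2'-bipyridine)dihydroxocuprate(II)

The 1 potassium counter-ion carries a total charge of +1, so each complex ion is 1−.
Ligand charges: 1×2,2'-bipyridine (neutral), 2×hydroxo (-1 each), 1×acetylacetonato (-1 each); total -3. So Cu + (-3) = 1−, giving Cu = +2.
The complex ion is anionic, so copper takes the -ate form cuprate(II).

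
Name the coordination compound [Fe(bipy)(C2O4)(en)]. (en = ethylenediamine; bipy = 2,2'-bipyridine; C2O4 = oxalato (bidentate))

There is no counter-ion, so the complex is neutral overall.
Ligand charges: 1×ethylenediamine (neutral), 1×2,2'-bipyridine (neutral), 1×oxalato (-2 each); total -2. So Fe + (-2) = 0, giving Fe = +2.
Ligands are named alphabetically: bipyridine before ethylenediamine before oxalato.

(2,2'-bipyridine)(ethylenediamine)oxalatoiron(II)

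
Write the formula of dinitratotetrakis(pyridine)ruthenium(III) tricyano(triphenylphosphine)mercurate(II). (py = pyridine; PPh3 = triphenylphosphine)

Cation [Ru…]: ligand charges -2, Ru(III) ⇒ ion charge 1+.
Anion [Hg…]: ligand charges -3, Hg(II) ⇒ ion charge 1−.
One 1+ cation balances one 1− anion.

[Ru(NO3)2(py)4][Hg(CN)3(PPh3)]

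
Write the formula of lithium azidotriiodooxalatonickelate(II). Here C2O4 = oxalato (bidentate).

Ligands: 1 oxalato (C2O4, -2), 3 iodo (I, -1), 1 azido (N3, -1). Ligand charge sum = -6.
Charge balance with lithium (+1) requires 1 complex ion per 4 lithium.

Li4[Ni(C2O4)I3(N3)]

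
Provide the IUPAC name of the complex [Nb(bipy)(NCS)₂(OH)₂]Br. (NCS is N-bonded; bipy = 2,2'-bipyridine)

The 1 bromide counter-ion carries a total charge of -1, so each complex ion is 1+.
Ligand charges: 2×isothiocyanato (-1 each), 2×hydroxo (-1 each), 1×2,2'-bipyridine (neutral); total -4. So Nb + (-4) = 1+, giving Nb = +5.
Ligands are named alphabetically: bipyridine before hydroxo before isothiocyanato.

(2,2'-bipyridine)dihydroxodiisothiocyanatoniobium(V) bromide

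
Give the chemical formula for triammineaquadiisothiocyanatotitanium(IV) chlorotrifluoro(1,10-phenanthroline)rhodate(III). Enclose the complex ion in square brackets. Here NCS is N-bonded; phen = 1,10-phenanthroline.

[Ti(H2O)(NCS)2(NH3)3][RhClF3(phen)]2

Cation [Ti…]: ligand charges -2, Ti(IV) ⇒ ion charge 2+.
Anion [Rh…]: ligand charges -4, Rh(III) ⇒ ion charge 1−.
One 2+ cation requires 2 of the 1− anion.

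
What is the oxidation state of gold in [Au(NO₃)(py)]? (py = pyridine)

No counter-ion: the bracketed complex is neutral.
Ligand charges: 1×py neutral; 1×NO3 = -1; sum -1.
Au + (-1) = 0 ⇒ Au is +1.

+1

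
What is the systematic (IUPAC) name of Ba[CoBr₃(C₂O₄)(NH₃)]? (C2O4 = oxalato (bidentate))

The 1 barium counter-ion carries a total charge of +2, so each complex ion is 2−.
Ligand charges: 3×bromo (-1 each), 1×ammine (neutral), 1×oxalato (-2 each); total -5. So Co + (-5) = 2−, giving Co = +3.
The complex ion is anionic, so cobalt takes the -ate form cobaltate(III).

barium amminetribromooxalatocobaltate(III)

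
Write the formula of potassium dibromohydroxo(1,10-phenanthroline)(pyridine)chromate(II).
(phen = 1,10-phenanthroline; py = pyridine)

K[CrBr2(OH)(phen)(py)]

Ligands: 1 hydroxo (OH, -1), 2 bromo (Br, -1), 1 1,10-phenanthroline (phen, neutral), 1 pyridine (py, neutral). Ligand charge sum = -3.
Charge balance with potassium (+1) requires 1 complex ion per 1 potassium.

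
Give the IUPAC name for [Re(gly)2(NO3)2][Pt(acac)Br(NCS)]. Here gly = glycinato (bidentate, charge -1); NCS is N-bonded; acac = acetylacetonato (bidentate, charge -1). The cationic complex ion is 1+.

bis(glycinato)dinitratorhenium(V) (acetylacetonato)bromoisothiocyanatoplatinate(II)

The complex cation is given as 1+; its ligand charges sum to -4, so Re = +5.
A 1:1 salt means the anion carries the equal and opposite charge, 1−.
Anion: ligand charges sum to -3; for the ion to be 1−, Pt = +2.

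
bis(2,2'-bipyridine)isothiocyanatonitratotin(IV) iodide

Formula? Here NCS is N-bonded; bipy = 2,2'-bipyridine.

Ligands: 1 nitrato (NO3, -1), 1 isothiocyanato (NCS, -1), 2 2,2'-bipyridine (bipy, neutral). Ligand charge sum = -2.
With Sn in oxidation state +4, the complex ion is [Sn...]^2+.
Charge balance with iodide (-1) requires 1 complex ion per 2 iodide.

[Sn(bipy)2(NCS)(NO3)]I2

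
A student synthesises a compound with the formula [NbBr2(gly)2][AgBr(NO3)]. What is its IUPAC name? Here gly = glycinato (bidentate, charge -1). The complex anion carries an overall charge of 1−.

dibromobis(glycinato)niobium(V) bromonitratoargentate(I)

Both ions are complex: the cation is named first with the plain metal name, the anion second with the -ate form; each ion's ligands are alphabetised independently.
The complex anion is given as 1−; its ligand charges sum to -2, so Ag = +1.
A 1:1 salt means the cation carries the equal and opposite charge, 1+.
Cation: ligand charges sum to -4; for the ion to be 1+, Nb = +5.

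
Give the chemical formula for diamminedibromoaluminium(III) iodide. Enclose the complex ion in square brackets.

Ligands: 2 ammine (NH3, neutral), 2 bromo (Br, -1). Ligand charge sum = -2.
With Al in oxidation state +3, the complex ion is [Al...]^1+.
Charge balance with iodide (-1) requires 1 complex ion per 1 iodide.

[AlBr2(NH3)2]I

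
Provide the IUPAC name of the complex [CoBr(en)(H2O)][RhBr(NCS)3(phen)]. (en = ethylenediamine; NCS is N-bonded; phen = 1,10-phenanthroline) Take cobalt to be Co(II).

aquabromo(ethylenediamine)cobalt(II) bromotriisothiocyanato(1,10-phenanthroline)rhodate(III)

Both ions are complex: the cation is named first with the plain metal name, the anion second with the -ate form; each ion's ligands are alphabetised independently.
Co is given as +2; the cation's ligand charges sum to -1, so the complex cation is 1+.
A 1:1 salt means the anion carries the equal and opposite charge, 1−.
Anion: ligand charges sum to -4; for the ion to be 1−, Rh = +3.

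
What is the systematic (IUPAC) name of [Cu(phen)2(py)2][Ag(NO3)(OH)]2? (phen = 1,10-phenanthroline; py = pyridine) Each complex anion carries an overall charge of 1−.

bis(1,10-phenanthroline)bis(pyridine)copper(II) hydroxonitratoargentate(I)

Both ions are complex: the cation is named first with the plain metal name, the anion second with the -ate form; each ion's ligands are alphabetised independently.
The complex anion is given as 1−; its ligand charges sum to -2, so Ag = +1.
With 2 anions per cation, the cation must be 2×1 = 2+.
Cation: ligand charges sum to 0; for the ion to be 2+, Cu = +2.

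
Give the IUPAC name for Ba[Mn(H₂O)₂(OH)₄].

The 1 barium counter-ion carries a total charge of +2, so each complex ion is 2−.
Ligand charges: 4×hydroxo (-1 each), 2×aqua (neutral); total -4. So Mn + (-4) = 2−, giving Mn = +2.
The complex ion is anionic, so manganese takes the -ate form manganate(II).

barium diaquatetrahydroxomanganate(II)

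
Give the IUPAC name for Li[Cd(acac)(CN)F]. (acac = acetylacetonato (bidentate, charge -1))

lithium (acetylacetonato)cyanofluorocadmate(II)

The 1 lithium counter-ion carries a total charge of +1, so each complex ion is 1−.
Ligand charges: 1×fluoro (-1 each), 1×acetylacetonato (-1 each), 1×cyano (-1 each); total -3. So Cd + (-3) = 1−, giving Cd = +2.
The complex ion is anionic, so cadmium takes the -ate form cadmate(II).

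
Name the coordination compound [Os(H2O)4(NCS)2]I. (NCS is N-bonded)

The 1 iodide counter-ion carries a total charge of -1, so each complex ion is 1+.
Ligand charges: 2×isothiocyanato (-1 each), 4×aqua (neutral); total -2. So Os + (-2) = 1+, giving Os = +3.
Ligands are named alphabetically: aqua before isothiocyanato.

tetraaquadiisothiocyanatoosmium(III) iodide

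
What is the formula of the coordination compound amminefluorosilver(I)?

[AgF(NH3)]

Ligands: 1 ammine (NH3, neutral), 1 fluoro (F, -1). Ligand charge sum = -1.
With Ag in oxidation state +1, the complex ion is [Ag...].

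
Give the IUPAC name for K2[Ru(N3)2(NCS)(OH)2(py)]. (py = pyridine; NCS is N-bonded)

potassium diazidodihydroxoisothiocyanato(pyridine)ruthenate(III)

The 2 potassium counter-ions carry a total charge of +2, so each complex ion is 2−.
Ligand charges: 1×pyridine (neutral), 1×isothiocyanato (-1 each), 2×hydroxo (-1 each), 2×azido (-1 each); total -5. So Ru + (-5) = 2−, giving Ru = +3.
Ligands are named alphabetically: azido before hydroxo before isothiocyanato before pyridine.
The complex ion is anionic, so ruthenium takes the -ate form ruthenate(III).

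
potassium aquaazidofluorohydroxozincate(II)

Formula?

Ligands: 1 aqua (H2O, neutral), 1 azido (N3, -1), 1 hydroxo (OH, -1), 1 fluoro (F, -1). Ligand charge sum = -3.
Charge balance with potassium (+1) requires 1 complex ion per 1 potassium.

K[ZnF(H2O)(N3)(OH)]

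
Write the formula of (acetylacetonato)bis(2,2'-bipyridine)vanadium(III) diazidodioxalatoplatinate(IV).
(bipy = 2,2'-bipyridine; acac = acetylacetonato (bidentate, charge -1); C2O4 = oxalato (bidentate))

Cation [V…]: ligand charges -1, V(III) ⇒ ion charge 2+.
Anion [Pt…]: ligand charges -6, Pt(IV) ⇒ ion charge 2−.
One 2+ cation balances one 2− anion.

[V(acac)(bipy)2][Pt(C2O4)2(N3)2]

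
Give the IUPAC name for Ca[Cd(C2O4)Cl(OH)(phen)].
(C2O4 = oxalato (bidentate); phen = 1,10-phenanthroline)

calcium chlorohydroxooxalato(1,10-phenanthroline)cadmate(II)

The 1 calcium counter-ion carries a total charge of +2, so each complex ion is 2−.
Ligand charges: 1×oxalato (-2 each), 1×1,10-phenanthroline (neutral), 1×hydroxo (-1 each), 1×chloro (-1 each); total -4. So Cd + (-4) = 2−, giving Cd = +2.
Ligands are named alphabetically: chloro before hydroxo before oxalato before phenanthroline.
The complex ion is anionic, so cadmium takes the -ate form cadmate(II).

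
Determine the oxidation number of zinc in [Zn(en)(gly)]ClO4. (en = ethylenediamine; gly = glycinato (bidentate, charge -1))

1 perchlorate outside the brackets (-1 each) → the complex ion is 1+.
Ligand charges: 1×en neutral; 1×gly = -1; sum -1.
Zn + (-1) = 1+ ⇒ Zn is +2.

+2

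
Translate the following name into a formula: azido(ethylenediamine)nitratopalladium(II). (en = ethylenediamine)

[Pd(en)(N3)(NO3)]

Ligands: 1 nitrato (NO3, -1), 1 ethylenediamine (en, neutral), 1 azido (N3, -1). Ligand charge sum = -2.
With Pd in oxidation state +2, the complex ion is [Pd...].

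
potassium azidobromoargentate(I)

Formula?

K[AgBr(N3)]

Ligands: 1 bromo (Br, -1), 1 azido (N3, -1). Ligand charge sum = -2.
Charge balance with potassium (+1) requires 1 complex ion per 1 potassium.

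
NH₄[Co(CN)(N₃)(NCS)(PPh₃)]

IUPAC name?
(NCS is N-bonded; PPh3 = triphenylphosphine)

The 1 ammonium counter-ion carries a total charge of +1, so each complex ion is 1−.
Ligand charges: 1×isothiocyanato (-1 each), 1×triphenylphosphine (neutral), 1×cyano (-1 each), 1×azido (-1 each); total -3. So Co + (-3) = 1−, giving Co = +2.
Ligands are named alphabetically: azido before cyano before isothiocyanato before triphenylphosphine.
The complex ion is anionic, so cobalt takes the -ate form cobaltate(II).

ammonium azidocyanoisothiocyanato(triphenylphosphine)cobaltate(II)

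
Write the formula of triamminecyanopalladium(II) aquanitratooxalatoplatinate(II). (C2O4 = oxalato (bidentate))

[Pd(CN)(NH3)3][Pt(C2O4)(H2O)(NO3)]

Cation [Pd…]: ligand charges -1, Pd(II) ⇒ ion charge 1+.
Anion [Pt…]: ligand charges -3, Pt(II) ⇒ ion charge 1−.
One 1+ cation balances one 1− anion.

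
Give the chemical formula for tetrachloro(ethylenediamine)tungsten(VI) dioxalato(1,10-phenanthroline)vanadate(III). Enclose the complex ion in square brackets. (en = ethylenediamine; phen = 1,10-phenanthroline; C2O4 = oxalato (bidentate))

[WCl4(en)][V(C2O4)2(phen)]2

Cation [W…]: ligand charges -4, W(VI) ⇒ ion charge 2+.
Anion [V…]: ligand charges -4, V(III) ⇒ ion charge 1−.
One 2+ cation requires 2 of the 1− anion.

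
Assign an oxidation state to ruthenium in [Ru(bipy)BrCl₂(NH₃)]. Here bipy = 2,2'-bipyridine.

+3

No counter-ion: the bracketed complex is neutral.
Ligand charges: 1×bipy neutral; 2×Cl = -2; 1×NH3 neutral; 1×Br = -1; sum -3.
Ru + (-3) = 0 ⇒ Ru is +3.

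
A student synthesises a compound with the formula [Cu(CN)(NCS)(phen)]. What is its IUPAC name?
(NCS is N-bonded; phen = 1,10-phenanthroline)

cyanoisothiocyanato(1,10-phenanthroline)copper(II)

There is no counter-ion, so the complex is neutral overall.
Ligand charges: 1×isothiocyanato (-1 each), 1×1,10-phenanthroline (neutral), 1×cyano (-1 each); total -2. So Cu + (-2) = 0, giving Cu = +2.
Ligands are named alphabetically: cyano before isothiocyanato before phenanthroline.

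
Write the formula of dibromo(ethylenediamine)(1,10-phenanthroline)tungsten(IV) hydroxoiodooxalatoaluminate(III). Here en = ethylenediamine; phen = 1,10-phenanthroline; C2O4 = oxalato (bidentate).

Cation [W…]: ligand charges -2, W(IV) ⇒ ion charge 2+.
Anion [Al…]: ligand charges -4, Al(III) ⇒ ion charge 1−.
One 2+ cation requires 2 of the 1− anion.

[WBr2(en)(phen)][Al(C2O4)I(OH)]2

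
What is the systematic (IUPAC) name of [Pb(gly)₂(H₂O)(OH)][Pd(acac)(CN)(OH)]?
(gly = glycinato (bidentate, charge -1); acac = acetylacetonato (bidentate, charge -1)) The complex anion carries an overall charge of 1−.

aquabis(glycinato)hydroxolead(IV) (acetylacetonato)cyanohydroxopalladate(II)

The complex anion is given as 1−; its ligand charges sum to -3, so Pd = +2.
A 1:1 salt means the cation carries the equal and opposite charge, 1+.
Cation: ligand charges sum to -3; for the ion to be 1+, Pb = +4.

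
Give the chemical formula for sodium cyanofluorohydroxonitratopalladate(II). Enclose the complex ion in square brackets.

Ligands: 1 fluoro (F, -1), 1 hydroxo (OH, -1), 1 cyano (CN, -1), 1 nitrato (NO3, -1). Ligand charge sum = -4.
With Pd in oxidation state +2, the complex ion is [Pd...]^2−.
Charge balance with sodium (+1) requires 1 complex ion per 2 sodium.

Na2[Pd(CN)F(NO3)(OH)]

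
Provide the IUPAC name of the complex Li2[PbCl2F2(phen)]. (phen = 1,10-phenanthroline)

lithium dichlorodifluoro(1,10-phenanthroline)plumbate(II)

The 2 lithium counter-ions carry a total charge of +2, so each complex ion is 2−.
Ligand charges: 2×chloro (-1 each), 2×fluoro (-1 each), 1×1,10-phenanthroline (neutral); total -4. So Pb + (-4) = 2−, giving Pb = +2.
The complex ion is anionic, so lead takes the -ate form plumbate(II).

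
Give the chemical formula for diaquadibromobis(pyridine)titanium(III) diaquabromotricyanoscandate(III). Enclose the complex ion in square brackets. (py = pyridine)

[TiBr2(H2O)2(py)2][ScBr(CN)3(H2O)2]

Cation [Ti…]: ligand charges -2, Ti(III) ⇒ ion charge 1+.
Anion [Sc…]: ligand charges -4, Sc(III) ⇒ ion charge 1−.
One 1+ cation balances one 1− anion.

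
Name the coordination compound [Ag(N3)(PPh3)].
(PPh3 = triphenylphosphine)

azido(triphenylphosphine)silver(I)

There is no counter-ion, so the complex is neutral overall.
Ligand charges: 1×triphenylphosphine (neutral), 1×azido (-1 each); total -1. So Ag + (-1) = 0, giving Ag = +1.
Ligands are named alphabetically: azido before triphenylphosphine.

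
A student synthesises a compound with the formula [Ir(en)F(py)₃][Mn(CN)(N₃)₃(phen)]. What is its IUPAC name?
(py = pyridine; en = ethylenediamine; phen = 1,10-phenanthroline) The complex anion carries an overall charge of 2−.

The complex anion is given as 2−; its ligand charges sum to -4, so Mn = +2.
A 1:1 salt means the cation carries the equal and opposite charge, 2+.
Cation: ligand charges sum to -1; for the ion to be 2+, Ir = +3.

(ethylenediamine)fluorotris(pyridine)iridium(III) triazidocyano(1,10-phenanthroline)manganate(II)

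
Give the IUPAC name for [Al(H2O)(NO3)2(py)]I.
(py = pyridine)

aquadinitrato(pyridine)aluminium(III) iodide

The 1 iodide counter-ion carries a total charge of -1, so each complex ion is 1+.
Ligand charges: 2×nitrato (-1 each), 1×aqua (neutral), 1×pyridine (neutral); total -2. So Al + (-2) = 1+, giving Al = +3.
Ligands are named alphabetically: aqua before nitrato before pyridine.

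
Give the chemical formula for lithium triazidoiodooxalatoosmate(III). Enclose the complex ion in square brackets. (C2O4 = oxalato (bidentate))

Li3[Os(C2O4)I(N3)3]

Ligands: 1 oxalato (C2O4, -2), 3 azido (N3, -1), 1 iodo (I, -1). Ligand charge sum = -6.
With Os in oxidation state +3, the complex ion is [Os...]^3−.
Charge balance with lithium (+1) requires 1 complex ion per 3 lithium.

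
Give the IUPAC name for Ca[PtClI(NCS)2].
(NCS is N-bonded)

The 1 calcium counter-ion carries a total charge of +2, so each complex ion is 2−.
Ligand charges: 1×iodo (-1 each), 2×isothiocyanato (-1 each), 1×chloro (-1 each); total -4. So Pt + (-4) = 2−, giving Pt = +2.
The complex ion is anionic, so platinum takes the -ate form platinate(II).

calcium chloroiododiisothiocyanatoplatinate(II)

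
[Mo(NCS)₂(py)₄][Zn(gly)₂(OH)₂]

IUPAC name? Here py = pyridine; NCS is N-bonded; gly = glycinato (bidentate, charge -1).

diisothiocyanatotetrakis(pyridine)molybdenum(IV) bis(glycinato)dihydroxozincate(II)

Both ions are complex: the cation is named first with the plain metal name, the anion second with the -ate form; each ion's ligands are alphabetised independently.
Zinc is always +2 in its complexes; the anion's ligand charges sum to -4, so the complex anion is 2−.
A 1:1 salt means the cation carries the equal and opposite charge, 2+.
Cation: ligand charges sum to -2; for the ion to be 2+, Mo = +4.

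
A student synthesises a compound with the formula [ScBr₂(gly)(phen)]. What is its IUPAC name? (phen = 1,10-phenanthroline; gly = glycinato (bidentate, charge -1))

There is no counter-ion, so the complex is neutral overall.
Ligand charges: 2×bromo (-1 each), 1×1,10-phenanthroline (neutral), 1×glycinato (-1 each); total -3. So Sc + (-3) = 0, giving Sc = +3.
Ligands are named alphabetically: bromo before glycinato before phenanthroline.

dibromo(glycinato)(1,10-phenanthroline)scandium(III)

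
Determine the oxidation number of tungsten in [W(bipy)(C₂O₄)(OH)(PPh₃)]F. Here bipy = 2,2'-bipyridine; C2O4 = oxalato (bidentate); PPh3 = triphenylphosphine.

+4

1 fluoride outside the brackets (-1 each) → the complex ion is 1+.
Ligand charges: 1×bipy neutral; 1×OH = -1; 1×C2O4 = -2; 1×PPh3 neutral; sum -3.
W + (-3) = 1+ ⇒ W is +4.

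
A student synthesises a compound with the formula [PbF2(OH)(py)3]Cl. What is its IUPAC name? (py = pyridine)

The 1 chloride counter-ion carries a total charge of -1, so each complex ion is 1+.
Ligand charges: 3×pyridine (neutral), 1×hydroxo (-1 each), 2×fluoro (-1 each); total -3. So Pb + (-3) = 1+, giving Pb = +4.
Ligands are named alphabetically: fluoro before hydroxo before pyridine.

difluorohydroxotris(pyridine)lead(IV) chloride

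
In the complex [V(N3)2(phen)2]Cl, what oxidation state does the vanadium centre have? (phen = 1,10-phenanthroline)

+3

1 chloride outside the brackets (-1 each) → the complex ion is 1+.
Ligand charges: 2×N3 = -2; 2×phen neutral; sum -2.
V + (-2) = 1+ ⇒ V is +3.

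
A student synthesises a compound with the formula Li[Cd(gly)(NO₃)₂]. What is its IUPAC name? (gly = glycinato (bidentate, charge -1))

The 1 lithium counter-ion carries a total charge of +1, so each complex ion is 1−.
Ligand charges: 1×glycinato (-1 each), 2×nitrato (-1 each); total -3. So Cd + (-3) = 1−, giving Cd = +2.
Ligands are named alphabetically: glycinato before nitrato.
The complex ion is anionic, so cadmium takes the -ate form cadmate(II).

lithium (glycinato)dinitratocadmate(II)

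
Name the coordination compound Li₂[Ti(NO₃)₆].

The 2 lithium counter-ions carry a total charge of +2, so each complex ion is 2−.
Ligand charges: 6×nitrato (-1 each); total -6. So Ti + (-6) = 2−, giving Ti = +4.
The complex ion is anionic, so titanium takes the -ate form titanate(IV).

lithium hexanitratotitanate(IV)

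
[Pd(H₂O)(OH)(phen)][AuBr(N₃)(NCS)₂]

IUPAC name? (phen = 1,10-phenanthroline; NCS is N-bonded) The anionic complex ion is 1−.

The complex anion is given as 1−; its ligand charges sum to -4, so Au = +3.
A 1:1 salt means the cation carries the equal and opposite charge, 1+.
Cation: ligand charges sum to -1; for the ion to be 1+, Pd = +2.

aquahydroxo(1,10-phenanthroline)palladium(II) azidobromodiisothiocyanatoaurate(III)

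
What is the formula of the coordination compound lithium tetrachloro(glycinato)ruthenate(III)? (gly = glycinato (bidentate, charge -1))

Li2[RuCl4(gly)]

Ligands: 1 glycinato (gly, -1), 4 chloro (Cl, -1). Ligand charge sum = -5.
Charge balance with lithium (+1) requires 1 complex ion per 2 lithium.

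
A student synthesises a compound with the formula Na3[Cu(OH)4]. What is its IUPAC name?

sodium tetrahydroxocuprate(I)

The 3 sodium counter-ions carry a total charge of +3, so each complex ion is 3−.
Ligand charges: 4×hydroxo (-1 each); total -4. So Cu + (-4) = 3−, giving Cu = +1.
The complex ion is anionic, so copper takes the -ate form cuprate(I).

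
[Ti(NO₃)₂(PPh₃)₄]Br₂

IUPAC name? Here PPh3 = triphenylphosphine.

dinitratotetrakis(triphenylphosphine)titanium(IV) bromide

The 2 bromide counter-ions carry a total charge of -2, so each complex ion is 2+.
Ligand charges: 4×triphenylphosphine (neutral), 2×nitrato (-1 each); total -2. So Ti + (-2) = 2+, giving Ti = +4.
Ligands are named alphabetically: nitrato before triphenylphosphine.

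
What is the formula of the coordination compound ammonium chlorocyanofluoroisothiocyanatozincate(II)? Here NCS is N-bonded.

Ligands: 1 isothiocyanato (NCS, -1), 1 cyano (CN, -1), 1 fluoro (F, -1), 1 chloro (Cl, -1). Ligand charge sum = -4.
With Zn in oxidation state +2, the complex ion is [Zn...]^2−.
Charge balance with ammonium (+1) requires 1 complex ion per 2 ammonium.

(NH4)2[ZnCl(CN)F(NCS)]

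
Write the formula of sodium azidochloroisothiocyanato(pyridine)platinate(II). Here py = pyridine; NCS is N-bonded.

Ligands: 1 pyridine (py, neutral), 1 isothiocyanato (NCS, -1), 1 azido (N3, -1), 1 chloro (Cl, -1). Ligand charge sum = -3.
With Pt in oxidation state +2, the complex ion is [Pt...]^1−.
Charge balance with sodium (+1) requires 1 complex ion per 1 sodium.

Na[PtCl(N3)(NCS)(py)]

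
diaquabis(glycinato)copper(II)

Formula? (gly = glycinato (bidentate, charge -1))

Ligands: 2 glycinato (gly, -1), 2 aqua (H2O, neutral). Ligand charge sum = -2.
With Cu in oxidation state +2, the complex ion is [Cu...].

[Cu(gly)2(H2O)2]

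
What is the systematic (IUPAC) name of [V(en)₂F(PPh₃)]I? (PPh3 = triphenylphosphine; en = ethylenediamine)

The 1 iodide counter-ion carries a total charge of -1, so each complex ion is 1+.
Ligand charges: 1×triphenylphosphine (neutral), 2×ethylenediamine (neutral), 1×fluoro (-1 each); total -1. So V + (-1) = 1+, giving V = +2.
Ligands are named alphabetically: ethylenediamine before fluoro before triphenylphosphine.

bis(ethylenediamine)fluoro(triphenylphosphine)vanadium(II) iodide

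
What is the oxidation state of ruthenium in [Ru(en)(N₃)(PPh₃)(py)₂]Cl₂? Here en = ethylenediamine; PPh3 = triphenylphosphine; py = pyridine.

+3

2 chloride outside the brackets (-1 each) → the complex ion is 2+.
Ligand charges: 1×en neutral; 1×N3 = -1; 1×PPh3 neutral; 2×py neutral; sum -1.
Ru + (-1) = 2+ ⇒ Ru is +3.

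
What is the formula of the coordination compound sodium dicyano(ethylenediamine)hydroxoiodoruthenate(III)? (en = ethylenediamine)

Na[Ru(CN)2(en)I(OH)]

Ligands: 1 ethylenediamine (en, neutral), 1 hydroxo (OH, -1), 1 iodo (I, -1), 2 cyano (CN, -1). Ligand charge sum = -4.
With Ru in oxidation state +3, the complex ion is [Ru...]^1−.
Charge balance with sodium (+1) requires 1 complex ion per 1 sodium.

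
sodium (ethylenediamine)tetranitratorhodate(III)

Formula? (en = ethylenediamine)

Na[Rh(en)(NO3)4]

Ligands: 1 ethylenediamine (en, neutral), 4 nitrato (NO3, -1). Ligand charge sum = -4.
With Rh in oxidation state +3, the complex ion is [Rh...]^1−.
Charge balance with sodium (+1) requires 1 complex ion per 1 sodium.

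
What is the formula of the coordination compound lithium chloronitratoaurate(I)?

Li[AuCl(NO3)]

Ligands: 1 chloro (Cl, -1), 1 nitrato (NO3, -1). Ligand charge sum = -2.
With Au in oxidation state +1, the complex ion is [Au...]^1−.
Charge balance with lithium (+1) requires 1 complex ion per 1 lithium.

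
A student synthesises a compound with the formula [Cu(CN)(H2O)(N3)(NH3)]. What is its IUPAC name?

There is no counter-ion, so the complex is neutral overall.
Ligand charges: 1×azido (-1 each), 1×aqua (neutral), 1×ammine (neutral), 1×cyano (-1 each); total -2. So Cu + (-2) = 0, giving Cu = +2.
Ligands are named alphabetically: ammine before aqua before azido before cyano.

ammineaquaazidocyanocopper(II)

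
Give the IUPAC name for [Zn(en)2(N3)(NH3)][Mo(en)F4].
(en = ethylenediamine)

ammineazidobis(ethylenediamine)zinc(II) (ethylenediamine)tetrafluoromolybdate(III)

Both ions are complex: the cation is named first with the plain metal name, the anion second with the -ate form; each ion's ligands are alphabetised independently.
Zinc is always +2 in its complexes; the cation's ligand charges sum to -1, so the complex cation is 1+.
A 1:1 salt means the anion carries the equal and opposite charge, 1−.
Anion: ligand charges sum to -4; for the ion to be 1−, Mo = +3.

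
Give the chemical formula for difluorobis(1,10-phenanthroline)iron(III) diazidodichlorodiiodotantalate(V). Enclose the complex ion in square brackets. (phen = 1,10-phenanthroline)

[FeF2(phen)2][TaCl2I2(N3)2]

Cation [Fe…]: ligand charges -2, Fe(III) ⇒ ion charge 1+.
Anion [Ta…]: ligand charges -6, Ta(V) ⇒ ion charge 1−.
One 1+ cation balances one 1− anion.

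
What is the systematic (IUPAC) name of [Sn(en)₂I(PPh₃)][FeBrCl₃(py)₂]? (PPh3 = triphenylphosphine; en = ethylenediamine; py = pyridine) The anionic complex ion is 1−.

bis(ethylenediamine)iodo(triphenylphosphine)tin(II) bromotrichlorobis(pyridine)ferrate(III)

The complex anion is given as 1−; its ligand charges sum to -4, so Fe = +3.
A 1:1 salt means the cation carries the equal and opposite charge, 1+.
Cation: ligand charges sum to -1; for the ion to be 1+, Sn = +2.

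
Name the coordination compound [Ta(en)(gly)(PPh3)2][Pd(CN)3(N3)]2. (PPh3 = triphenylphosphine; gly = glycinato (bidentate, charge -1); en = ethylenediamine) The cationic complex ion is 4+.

(ethylenediamine)(glycinato)bis(triphenylphosphine)tantalum(V) azidotricyanopalladate(II)

The complex cation is given as 4+; its ligand charges sum to -1, so Ta = +5.
With 2 anions per cation, each anion must be 4/2 = 2−.
Anion: ligand charges sum to -4; for the ion to be 2−, Pd = +2.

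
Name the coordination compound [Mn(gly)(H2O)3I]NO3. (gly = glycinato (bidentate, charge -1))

The 1 nitrate counter-ion carries a total charge of -1, so each complex ion is 1+.
Ligand charges: 3×aqua (neutral), 1×glycinato (-1 each), 1×iodo (-1 each); total -2. So Mn + (-2) = 1+, giving Mn = +3.
Ligands are named alphabetically: aqua before glycinato before iodo.

triaqua(glycinato)iodomanganese(III) nitrate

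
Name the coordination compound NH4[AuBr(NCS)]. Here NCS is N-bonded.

The 1 ammonium counter-ion carries a total charge of +1, so each complex ion is 1−.
Ligand charges: 1×isothiocyanato (-1 each), 1×bromo (-1 each); total -2. So Au + (-2) = 1−, giving Au = +1.
The complex ion is anionic, so gold takes the -ate form aurate(I).

ammonium bromoisothiocyanatoaurate(I)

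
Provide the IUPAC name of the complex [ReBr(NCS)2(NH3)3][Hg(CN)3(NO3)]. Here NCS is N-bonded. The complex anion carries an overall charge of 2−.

triamminebromodiisothiocyanatorhenium(V) tricyanonitratomercurate(II)

Both ions are complex: the cation is named first with the plain metal name, the anion second with the -ate form; each ion's ligands are alphabetised independently.
The complex anion is given as 2−; its ligand charges sum to -4, so Hg = +2.
A 1:1 salt means the cation carries the equal and opposite charge, 2+.
Cation: ligand charges sum to -3; for the ion to be 2+, Re = +5.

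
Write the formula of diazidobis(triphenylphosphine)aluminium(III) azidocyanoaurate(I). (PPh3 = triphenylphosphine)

Cation [Al…]: ligand charges -2, Al(III) ⇒ ion charge 1+.
Anion [Au…]: ligand charges -2, Au(I) ⇒ ion charge 1−.

[Al(N3)2(PPh3)2][Au(CN)(N3)]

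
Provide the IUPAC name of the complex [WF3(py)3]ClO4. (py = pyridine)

trifluorotris(pyridine)tungsten(IV) perchlorate

The 1 perchlorate counter-ion carries a total charge of -1, so each complex ion is 1+.
Ligand charges: 3×pyridine (neutral), 3×fluoro (-1 each); total -3. So W + (-3) = 1+, giving W = +4.
Ligands are named alphabetically: fluoro before pyridine.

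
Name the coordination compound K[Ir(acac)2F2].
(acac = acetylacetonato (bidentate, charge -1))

potassium bis(acetylacetonato)difluoroiridate(III)

The 1 potassium counter-ion carries a total charge of +1, so each complex ion is 1−.
Ligand charges: 2×acetylacetonato (-1 each), 2×fluoro (-1 each); total -4. So Ir + (-4) = 1−, giving Ir = +3.
Ligands are named alphabetically: acetylacetonato before fluoro.
The complex ion is anionic, so iridium takes the -ate form iridate(III).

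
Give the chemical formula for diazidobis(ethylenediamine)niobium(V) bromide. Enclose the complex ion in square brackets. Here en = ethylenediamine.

Ligands: 2 ethylenediamine (en, neutral), 2 azido (N3, -1). Ligand charge sum = -2.
With Nb in oxidation state +5, the complex ion is [Nb...]^3+.
Charge balance with bromide (-1) requires 1 complex ion per 3 bromide.

[Nb(en)2(N3)2]Br3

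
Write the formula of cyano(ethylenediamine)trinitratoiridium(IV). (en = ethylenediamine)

[Ir(CN)(en)(NO3)3]

Ligands: 1 cyano (CN, -1), 1 ethylenediamine (en, neutral), 3 nitrato (NO3, -1). Ligand charge sum = -4.
With Ir in oxidation state +4, the complex ion is [Ir...].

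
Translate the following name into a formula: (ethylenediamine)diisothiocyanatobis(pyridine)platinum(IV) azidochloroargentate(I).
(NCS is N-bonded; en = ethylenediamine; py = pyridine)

Cation [Pt…]: ligand charges -2, Pt(IV) ⇒ ion charge 2+.
Anion [Ag…]: ligand charges -2, Ag(I) ⇒ ion charge 1−.

[Pt(en)(NCS)2(py)2][AgCl(N3)]2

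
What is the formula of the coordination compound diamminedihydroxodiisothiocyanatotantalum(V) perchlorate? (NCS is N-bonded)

[Ta(NCS)2(NH3)2(OH)2]ClO4

Ligands: 2 ammine (NH3, neutral), 2 hydroxo (OH, -1), 2 isothiocyanato (NCS, -1). Ligand charge sum = -4.
Charge balance with perchlorate (-1) requires 1 complex ion per 1 perchlorate.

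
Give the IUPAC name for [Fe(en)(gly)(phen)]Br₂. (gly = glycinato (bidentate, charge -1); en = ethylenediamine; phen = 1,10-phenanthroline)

The 2 bromide counter-ions carry a total charge of -2, so each complex ion is 2+.
Ligand charges: 1×glycinato (-1 each), 1×ethylenediamine (neutral), 1×1,10-phenanthroline (neutral); total -1. So Fe + (-1) = 2+, giving Fe = +3.
Ligands are named alphabetically: ethylenediamine before glycinato before phenanthroline.

(ethylenediamine)(glycinato)(1,10-phenanthroline)iron(III) bromide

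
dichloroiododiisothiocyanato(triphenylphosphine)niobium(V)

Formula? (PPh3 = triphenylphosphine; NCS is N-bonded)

Ligands: 1 iodo (I, -1), 2 chloro (Cl, -1), 1 triphenylphosphine (PPh3, neutral), 2 isothiocyanato (NCS, -1). Ligand charge sum = -5.
With Nb in oxidation state +5, the complex ion is [Nb...].

[NbCl2I(NCS)2(PPh3)]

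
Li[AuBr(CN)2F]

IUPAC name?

lithium bromodicyanofluoroaurate(III)

The 1 lithium counter-ion carries a total charge of +1, so each complex ion is 1−.
Ligand charges: 1×bromo (-1 each), 2×cyano (-1 each), 1×fluoro (-1 each); total -4. So Au + (-4) = 1−, giving Au = +3.
Ligands are named alphabetically: bromo before cyano before fluoro.
The complex ion is anionic, so gold takes the -ate form aurate(III).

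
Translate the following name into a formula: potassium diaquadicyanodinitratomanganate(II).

Ligands: 2 aqua (H2O, neutral), 2 cyano (CN, -1), 2 nitrato (NO3, -1). Ligand charge sum = -4.
With Mn in oxidation state +2, the complex ion is [Mn...]^2−.
Charge balance with potassium (+1) requires 1 complex ion per 2 potassium.

K2[Mn(CN)2(H2O)2(NO3)2]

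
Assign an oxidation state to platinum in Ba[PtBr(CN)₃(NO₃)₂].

1 barium outside the brackets (+2 each) → the complex ion is 2−.
Ligand charges: 3×CN = -3; 1×Br = -1; 2×NO3 = -2; sum -6.
Pt + (-6) = 2− ⇒ Pt is +4.

+4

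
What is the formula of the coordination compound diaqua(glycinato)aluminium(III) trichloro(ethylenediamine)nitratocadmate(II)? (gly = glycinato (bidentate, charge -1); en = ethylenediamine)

[Al(gly)(H2O)2][CdCl3(en)(NO3)]

Cation [Al…]: ligand charges -1, Al(III) ⇒ ion charge 2+.
Anion [Cd…]: ligand charges -4, Cd(II) ⇒ ion charge 2−.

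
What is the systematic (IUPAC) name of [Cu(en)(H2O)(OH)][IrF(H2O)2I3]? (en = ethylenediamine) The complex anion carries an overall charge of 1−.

aqua(ethylenediamine)hydroxocopper(II) diaquafluorotriiodoiridate(III)

The complex anion is given as 1−; its ligand charges sum to -4, so Ir = +3.
A 1:1 salt means the cation carries the equal and opposite charge, 1+.
Cation: ligand charges sum to -1; for the ion to be 1+, Cu = +2.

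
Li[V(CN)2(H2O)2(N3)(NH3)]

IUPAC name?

lithium amminediaquaazidodicyanovanadate(II)

The 1 lithium counter-ion carries a total charge of +1, so each complex ion is 1−.
Ligand charges: 2×aqua (neutral), 1×azido (-1 each), 2×cyano (-1 each), 1×ammine (neutral); total -3. So V + (-3) = 1−, giving V = +2.
Ligands are named alphabetically: ammine before aqua before azido before cyano.
The complex ion is anionic, so vanadium takes the -ate form vanadate(II).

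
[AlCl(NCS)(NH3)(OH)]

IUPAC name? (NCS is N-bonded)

amminechlorohydroxoisothiocyanatoaluminium(III)

There is no counter-ion, so the complex is neutral overall.
Ligand charges: 1×ammine (neutral), 1×isothiocyanato (-1 each), 1×hydroxo (-1 each), 1×chloro (-1 each); total -3. So Al + (-3) = 0, giving Al = +3.
Ligands are named alphabetically: ammine before chloro before hydroxo before isothiocyanato.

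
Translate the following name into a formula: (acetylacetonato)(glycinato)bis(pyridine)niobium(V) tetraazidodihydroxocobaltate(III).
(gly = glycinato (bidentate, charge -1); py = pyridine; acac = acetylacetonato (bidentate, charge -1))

[Nb(acac)(gly)(py)2][Co(N3)4(OH)2]

Cation [Nb…]: ligand charges -2, Nb(V) ⇒ ion charge 3+.
Anion [Co…]: ligand charges -6, Co(III) ⇒ ion charge 3−.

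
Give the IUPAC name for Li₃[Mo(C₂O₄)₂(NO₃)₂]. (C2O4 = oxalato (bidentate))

The 3 lithium counter-ions carry a total charge of +3, so each complex ion is 3−.
Ligand charges: 2×nitrato (-1 each), 2×oxalato (-2 each); total -6. So Mo + (-6) = 3−, giving Mo = +3.
Ligands are named alphabetically: nitrato before oxalato.
The complex ion is anionic, so molybdenum takes the -ate form molybdate(III).

lithium dinitratodioxalatomolybdate(III)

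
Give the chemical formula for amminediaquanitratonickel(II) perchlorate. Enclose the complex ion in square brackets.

[Ni(H2O)2(NH3)(NO3)]ClO4

Ligands: 2 aqua (H2O, neutral), 1 nitrato (NO3, -1), 1 ammine (NH3, neutral). Ligand charge sum = -1.
With Ni in oxidation state +2, the complex ion is [Ni...]^1+.
Charge balance with perchlorate (-1) requires 1 complex ion per 1 perchlorate.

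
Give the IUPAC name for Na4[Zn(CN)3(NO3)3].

The 4 sodium counter-ions carry a total charge of +4, so each complex ion is 4−.
Ligand charges: 3×cyano (-1 each), 3×nitrato (-1 each); total -6. So Zn + (-6) = 4−, giving Zn = +2.
The complex ion is anionic, so zinc takes the -ate form zincate(II).

sodium tricyanotrinitratozincate(II)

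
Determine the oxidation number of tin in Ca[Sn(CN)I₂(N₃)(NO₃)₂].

+4

1 calcium outside the brackets (+2 each) → the complex ion is 2−.
Ligand charges: 1×CN = -1; 2×NO3 = -2; 2×I = -2; 1×N3 = -1; sum -6.
Sn + (-6) = 2− ⇒ Sn is +4.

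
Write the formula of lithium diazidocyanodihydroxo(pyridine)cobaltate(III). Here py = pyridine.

Ligands: 2 hydroxo (OH, -1), 1 cyano (CN, -1), 2 azido (N3, -1), 1 pyridine (py, neutral). Ligand charge sum = -5.
Charge balance with lithium (+1) requires 1 complex ion per 2 lithium.

Li2[Co(CN)(N3)2(OH)2(py)]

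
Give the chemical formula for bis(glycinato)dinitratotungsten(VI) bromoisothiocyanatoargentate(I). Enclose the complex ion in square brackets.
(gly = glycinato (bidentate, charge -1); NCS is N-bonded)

[W(gly)2(NO3)2][AgBr(NCS)]2

Cation [W…]: ligand charges -4, W(VI) ⇒ ion charge 2+.
Anion [Ag…]: ligand charges -2, Ag(I) ⇒ ion charge 1−.
One 2+ cation requires 2 of the 1− anion.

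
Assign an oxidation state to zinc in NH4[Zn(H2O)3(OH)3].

1 ammonium outside the brackets (+1 each) → the complex ion is 1−.
Ligand charges: 3×H2O neutral; 3×OH = -3; sum -3.
Zn + (-3) = 1− ⇒ Zn is +2.

+2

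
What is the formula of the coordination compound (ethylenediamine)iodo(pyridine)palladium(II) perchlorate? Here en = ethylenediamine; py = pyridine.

[Pd(en)I(py)]ClO4

Ligands: 1 ethylenediamine (en, neutral), 1 iodo (I, -1), 1 pyridine (py, neutral). Ligand charge sum = -1.
With Pd in oxidation state +2, the complex ion is [Pd...]^1+.
Charge balance with perchlorate (-1) requires 1 complex ion per 1 perchlorate.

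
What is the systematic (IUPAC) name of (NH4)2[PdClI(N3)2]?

ammonium diazidochloroiodopalladate(II)

The 2 ammonium counter-ions carry a total charge of +2, so each complex ion is 2−.
Ligand charges: 1×chloro (-1 each), 2×azido (-1 each), 1×iodo (-1 each); total -4. So Pd + (-4) = 2−, giving Pd = +2.
Ligands are named alphabetically: azido before chloro before iodo.
The complex ion is anionic, so palladium takes the -ate form palladate(II).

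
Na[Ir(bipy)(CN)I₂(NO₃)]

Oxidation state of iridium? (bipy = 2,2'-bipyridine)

1 sodium outside the brackets (+1 each) → the complex ion is 1−.
Ligand charges: 1×CN = -1; 1×bipy neutral; 1×NO3 = -1; 2×I = -2; sum -4.
Ir + (-4) = 1− ⇒ Ir is +3.

+3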